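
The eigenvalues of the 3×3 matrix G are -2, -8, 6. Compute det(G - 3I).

If G has eigenvalues -2, -8, 6, then G - 3I has eigenvalues -5, -11, 3.
det(G - 3I) = (-5) · (-11) · (3) = 165.

165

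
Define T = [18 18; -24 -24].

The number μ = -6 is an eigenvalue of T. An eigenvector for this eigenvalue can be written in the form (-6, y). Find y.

We need (T + 6I)v = 0.
T + 6I = [[24, 18], [-24, -18]].
Row 1: (24)·-6 + (18)·y = 0
Row 2: (-24)·-6 + (-18)·y = 0
Solving gives y = 8.
Check: T·(-6, 8) = (36, -48) = -6·(-6, 8).

8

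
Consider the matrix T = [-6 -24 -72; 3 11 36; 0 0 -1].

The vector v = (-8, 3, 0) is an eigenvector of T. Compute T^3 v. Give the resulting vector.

First find the eigenvalue: Tv = (-24, 9, 0) = 3·(-8, 3, 0), so λ = 3.
Then T^3 v = λ^3·v = 3^3·(-8, 3, 0) = 27·(-8, 3, 0) = (-216, 81, 0).

(-216, 81, 0)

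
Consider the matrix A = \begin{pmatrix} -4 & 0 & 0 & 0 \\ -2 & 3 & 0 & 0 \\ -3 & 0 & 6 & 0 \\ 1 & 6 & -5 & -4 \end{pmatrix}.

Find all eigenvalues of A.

-4, -4, 3, 6

A is lower triangular, so its eigenvalues are the diagonal entries.
Diagonal: -4, 3, 6, -4.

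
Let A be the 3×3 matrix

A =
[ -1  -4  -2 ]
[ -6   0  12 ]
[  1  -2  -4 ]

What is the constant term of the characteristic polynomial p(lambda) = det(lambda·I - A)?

p(0) = det(0·I − A) = det(−A) = (−1)^3·det(A).
det(A) = 0, so p(0) = 0.

0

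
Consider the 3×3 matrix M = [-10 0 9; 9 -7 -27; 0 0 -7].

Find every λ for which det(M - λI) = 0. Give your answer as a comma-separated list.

-10, -7, -7

The characteristic polynomial is p(t) = det(tI - M).
Cofactor expansion gives p(t) = t^3 + 24t^2 + 189t + 490.
Since p(-7) = 0, t = -7 is a root.
Dividing by (t + 7) leaves t^2 + 17t + 70.
The quadratic factors as (t + 10)·(t + 7).
Eigenvalues: -10, -7, -7.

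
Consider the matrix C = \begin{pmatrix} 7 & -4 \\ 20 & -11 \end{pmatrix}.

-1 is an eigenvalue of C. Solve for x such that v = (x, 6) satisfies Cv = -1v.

3

We need (C + 1I)v = 0.
C + 1I = [[8, -4], [20, -10]].
Row 1: (8)·x + (-4)·6 = 0
Row 2: (20)·x + (-10)·6 = 0
Solving gives x = 3.
Check: C·(3, 6) = (-3, -6) = -1·(3, 6).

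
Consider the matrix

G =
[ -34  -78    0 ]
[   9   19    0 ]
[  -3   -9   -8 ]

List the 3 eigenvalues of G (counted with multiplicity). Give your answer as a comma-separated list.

-8, -8, -7

The characteristic polynomial is p(λ) = det(λI - G).
Expanding along the first row, p(λ) = λ^3 + 23λ^2 + 176λ + 448.
Rational-root test: λ = -8 gives p(-8) = 0.
Dividing by (λ + 8) leaves λ^2 + 15λ + 56.
The quadratic factors as (λ + 8)·(λ + 7).
Eigenvalues: -8, -8, -7.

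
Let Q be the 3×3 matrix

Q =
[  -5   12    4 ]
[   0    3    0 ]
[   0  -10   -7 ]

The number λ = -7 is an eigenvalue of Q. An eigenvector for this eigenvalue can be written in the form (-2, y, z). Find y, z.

We need (Q + 7I)v = 0.
Q + 7I = [[2, 12, 4], [0, 10, 0], [0, -10, 0]].
Row 1: (2)·-2 + (12)·y + (4)·z = 0
Row 2: (0)·-2 + (10)·y + (0)·z = 0
Row 3: (0)·-2 + (-10)·y + (0)·z = 0
Solving gives y = 0, z = 1.
Check: Q·(-2, 0, 1) = (14, 0, -7) = -7·(-2, 0, 1).

0, 1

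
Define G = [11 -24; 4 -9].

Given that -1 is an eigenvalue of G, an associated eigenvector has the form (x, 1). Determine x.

We need (G + 1I)v = 0.
G + 1I = [[12, -24], [4, -8]].
Row 1: (12)·x + (-24)·1 = 0
Row 2: (4)·x + (-8)·1 = 0
Solving gives x = 2.
Check: G·(2, 1) = (-2, -1) = -1·(2, 1).

2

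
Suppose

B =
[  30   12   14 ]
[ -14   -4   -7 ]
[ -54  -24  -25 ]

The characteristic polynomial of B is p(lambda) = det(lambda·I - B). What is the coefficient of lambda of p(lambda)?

p(lambda) = lambda^3 - lambda^2 - 14·lambda + 24.
The coefficient of lambda is -14.

-14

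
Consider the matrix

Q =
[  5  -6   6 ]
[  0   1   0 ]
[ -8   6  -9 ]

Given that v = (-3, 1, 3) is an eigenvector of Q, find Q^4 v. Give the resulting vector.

(-3, 1, 3)

First find the eigenvalue: Qv = (-3, 1, 3) = 1·(-3, 1, 3), so λ = 1.
Then Q^4 v = λ^4·v = 1^4·(-3, 1, 3) = 1·(-3, 1, 3) = (-3, 1, 3).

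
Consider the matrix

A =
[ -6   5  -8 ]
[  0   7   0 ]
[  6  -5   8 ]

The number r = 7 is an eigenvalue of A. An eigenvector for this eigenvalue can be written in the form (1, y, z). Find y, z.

We need (A - 7I)v = 0.
A - 7I = [[-13, 5, -8], [0, 0, 0], [6, -5, 1]].
Row 1: (-13)·1 + (5)·y + (-8)·z = 0
Row 2: (0)·1 + (0)·y + (0)·z = 0
Row 3: (6)·1 + (-5)·y + (1)·z = 0
Solving gives y = 1, z = -1.
Check: A·(1, 1, -1) = (7, 7, -7) = 7·(1, 1, -1).

1, -1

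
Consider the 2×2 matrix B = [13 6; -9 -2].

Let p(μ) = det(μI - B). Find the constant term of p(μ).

28

p(μ) = μ^2 - 11μ + 28.
The constant term is 28.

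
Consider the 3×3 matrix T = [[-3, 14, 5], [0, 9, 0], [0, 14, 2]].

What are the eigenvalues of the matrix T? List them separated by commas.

-3, 2, 9

Set up det(sI - T) = 0.
Expanding along the first row, p(s) = s^3 - 8s^2 - 15s + 54.
Try s = -3: p(-3) = 0, so -3 is a root.
Dividing by (s + 3) leaves s^2 - 11s + 18.
The quadratic factors as (s - 2)·(s - 9).
Eigenvalues: -3, 2, 9.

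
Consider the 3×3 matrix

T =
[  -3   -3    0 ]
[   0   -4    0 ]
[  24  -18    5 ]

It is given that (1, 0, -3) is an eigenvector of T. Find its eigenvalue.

-3

Compute Tv: T·(1, 0, -3) = (-3, 0, 9).
Since Tv = λv, compare component 1: -3 = λ·1, so λ = -3.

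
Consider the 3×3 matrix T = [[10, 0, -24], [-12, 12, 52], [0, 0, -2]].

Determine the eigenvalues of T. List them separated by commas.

-2, 10, 12

Compute the characteristic polynomial p(r) = det(rI - T).
Cofactor expansion gives p(r) = r^3 - 20r^2 + 76r + 240.
Rational-root test: r = 10 gives p(10) = 0.
Factor out (r - 10): p(r) = (r - 10)·(r^2 - 10r - 24).
The quadratic factors as (r + 2)·(r - 12).
Eigenvalues: -2, 10, 12.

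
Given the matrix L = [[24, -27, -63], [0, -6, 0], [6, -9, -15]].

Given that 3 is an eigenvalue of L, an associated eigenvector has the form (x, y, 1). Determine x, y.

3, 0

We need (L - 3I)v = 0.
L - 3I = [[21, -27, -63], [0, -9, 0], [6, -9, -18]].
Row 1: (21)·x + (-27)·y + (-63)·1 = 0
Row 2: (0)·x + (-9)·y + (0)·1 = 0
Row 3: (6)·x + (-9)·y + (-18)·1 = 0
Solving gives x = 3, y = 0.
Check: L·(3, 0, 1) = (9, 0, 3) = 3·(3, 0, 1).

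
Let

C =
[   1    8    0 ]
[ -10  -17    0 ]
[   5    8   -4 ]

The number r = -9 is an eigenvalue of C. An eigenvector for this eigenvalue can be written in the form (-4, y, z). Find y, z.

We need (C + 9I)v = 0.
C + 9I = [[10, 8, 0], [-10, -8, 0], [5, 8, 5]].
Row 1: (10)·-4 + (8)·y + (0)·z = 0
Row 2: (-10)·-4 + (-8)·y + (0)·z = 0
Row 3: (5)·-4 + (8)·y + (5)·z = 0
Solving gives y = 5, z = -4.
Check: C·(-4, 5, -4) = (36, -45, 36) = -9·(-4, 5, -4).

5, -4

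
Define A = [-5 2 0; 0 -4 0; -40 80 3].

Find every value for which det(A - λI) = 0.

-5, -4, 3

The characteristic polynomial is p(r) = det(rI - A).
Expanding along the first row, p(r) = r^3 + 6r^2 - 7r - 60.
Rational-root test: r = 3 gives p(3) = 0.
Factor out (r - 3): p(r) = (r - 3)·(r^2 + 9r + 20).
The quadratic factors as (r + 5)·(r + 4).
Eigenvalues: -5, -4, 3.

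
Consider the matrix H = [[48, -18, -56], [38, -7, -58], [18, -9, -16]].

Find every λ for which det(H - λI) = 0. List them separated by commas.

Set up det(λI - H) = 0.
Expanding along the first row, p(λ) = λ^3 - 25λ^2 + 178λ - 264.
Since p(2) = 0, λ = 2 is a root.
Dividing by (λ - 2) leaves λ^2 - 23λ + 132.
The quadratic factors as (λ - 11)·(λ - 12).
Eigenvalues: 2, 11, 12.

2, 11, 12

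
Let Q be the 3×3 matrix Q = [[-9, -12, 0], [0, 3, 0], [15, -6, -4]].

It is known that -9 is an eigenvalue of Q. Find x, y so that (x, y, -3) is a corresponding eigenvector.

We need (Q + 9I)v = 0.
Q + 9I = [[0, -12, 0], [0, 12, 0], [15, -6, 5]].
Row 1: (0)·x + (-12)·y + (0)·-3 = 0
Row 2: (0)·x + (12)·y + (0)·-3 = 0
Row 3: (15)·x + (-6)·y + (5)·-3 = 0
Solving gives x = 1, y = 0.
Check: Q·(1, 0, -3) = (-9, 0, 27) = -9·(1, 0, -3).

1, 0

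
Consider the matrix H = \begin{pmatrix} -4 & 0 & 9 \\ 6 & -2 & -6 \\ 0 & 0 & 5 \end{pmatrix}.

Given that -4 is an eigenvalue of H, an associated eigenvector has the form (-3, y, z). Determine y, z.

We need (H + 4I)v = 0.
H + 4I = [[0, 0, 9], [6, 2, -6], [0, 0, 9]].
Row 1: (0)·-3 + (0)·y + (9)·z = 0
Row 2: (6)·-3 + (2)·y + (-6)·z = 0
Row 3: (0)·-3 + (0)·y + (9)·z = 0
Solving gives y = 9, z = 0.
Check: H·(-3, 9, 0) = (12, -36, 0) = -4·(-3, 9, 0).

9, 0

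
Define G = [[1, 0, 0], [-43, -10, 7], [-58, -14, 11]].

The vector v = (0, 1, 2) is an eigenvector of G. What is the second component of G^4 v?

256

First find the eigenvalue: Gv = (0, 4, 8) = 4·(0, 1, 2), so λ = 4.
Then G^4 v = λ^4·v = 4^4·(0, 1, 2) = 256·(0, 1, 2) = (0, 256, 512).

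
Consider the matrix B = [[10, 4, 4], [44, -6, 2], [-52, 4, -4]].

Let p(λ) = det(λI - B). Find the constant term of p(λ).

p(λ) = λ^3 - 52λ + 96.
The constant term is 96.

96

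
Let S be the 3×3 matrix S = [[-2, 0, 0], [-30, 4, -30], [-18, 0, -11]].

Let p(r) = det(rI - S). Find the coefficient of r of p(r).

-30

p(r) = r^3 + 9r^2 - 30r - 88.
The coefficient of r is -30.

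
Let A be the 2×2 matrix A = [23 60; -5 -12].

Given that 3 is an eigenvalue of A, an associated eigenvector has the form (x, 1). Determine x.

We need (A - 3I)v = 0.
A - 3I = [[20, 60], [-5, -15]].
Row 1: (20)·x + (60)·1 = 0
Row 2: (-5)·x + (-15)·1 = 0
Solving gives x = -3.
Check: A·(-3, 1) = (-9, 3) = 3·(-3, 1).

-3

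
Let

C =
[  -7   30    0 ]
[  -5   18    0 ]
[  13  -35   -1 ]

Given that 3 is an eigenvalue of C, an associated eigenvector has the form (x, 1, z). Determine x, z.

We need (C - 3I)v = 0.
C - 3I = [[-10, 30, 0], [-5, 15, 0], [13, -35, -4]].
Row 1: (-10)·x + (30)·1 + (0)·z = 0
Row 2: (-5)·x + (15)·1 + (0)·z = 0
Row 3: (13)·x + (-35)·1 + (-4)·z = 0
Solving gives x = 3, z = 1.
Check: C·(3, 1, 1) = (9, 3, 3) = 3·(3, 1, 1).

3, 1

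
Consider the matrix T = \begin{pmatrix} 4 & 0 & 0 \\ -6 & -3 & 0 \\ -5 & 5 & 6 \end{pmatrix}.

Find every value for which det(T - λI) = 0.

T is lower triangular, so its eigenvalues are the diagonal entries.
Diagonal: 4, -3, 6.

-3, 4, 6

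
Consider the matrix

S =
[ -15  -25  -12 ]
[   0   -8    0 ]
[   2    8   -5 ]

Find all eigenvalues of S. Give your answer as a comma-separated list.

Set up det(lambda·I - S) = 0.
Expanding along the first row, p(lambda) = lambda^3 + 28·lambda^2 + 259·lambda + 792.
Try lambda = -8: p(-8) = 0, so -8 is a root.
Factor out (lambda + 8): p(lambda) = (lambda + 8)·(lambda^2 + 20·lambda + 99).
The quadratic factors as (lambda + 11)·(lambda + 9).
Eigenvalues: -11, -9, -8.

-11, -9, -8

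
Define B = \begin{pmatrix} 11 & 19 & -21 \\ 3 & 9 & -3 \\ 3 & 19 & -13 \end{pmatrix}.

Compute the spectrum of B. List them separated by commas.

-10, 8, 9

Set up det(μI - B) = 0.
Expanding along the first row, p(μ) = μ^3 - 7μ^2 - 98μ + 720.
Try μ = 9: p(9) = 0, so 9 is a root.
Factor out (μ - 9): p(μ) = (μ - 9)·(μ^2 + 2μ - 80).
The quadratic factors as (μ + 10)·(μ - 8).
Eigenvalues: -10, 8, 9.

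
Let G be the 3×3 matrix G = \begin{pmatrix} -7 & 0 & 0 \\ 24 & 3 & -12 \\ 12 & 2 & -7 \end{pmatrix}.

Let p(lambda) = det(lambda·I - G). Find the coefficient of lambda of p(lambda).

p(lambda) = lambda^3 + 11·lambda^2 + 31·lambda + 21.
The coefficient of lambda is 31.

31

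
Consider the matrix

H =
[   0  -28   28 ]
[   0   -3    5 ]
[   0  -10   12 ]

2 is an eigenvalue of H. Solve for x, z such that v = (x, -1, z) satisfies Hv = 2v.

0, -1

We need (H - 2I)v = 0.
H - 2I = [[-2, -28, 28], [0, -5, 5], [0, -10, 10]].
Row 1: (-2)·x + (-28)·-1 + (28)·z = 0
Row 2: (0)·x + (-5)·-1 + (5)·z = 0
Row 3: (0)·x + (-10)·-1 + (10)·z = 0
Solving gives x = 0, z = -1.
Check: H·(0, -1, -1) = (0, -2, -2) = 2·(0, -1, -1).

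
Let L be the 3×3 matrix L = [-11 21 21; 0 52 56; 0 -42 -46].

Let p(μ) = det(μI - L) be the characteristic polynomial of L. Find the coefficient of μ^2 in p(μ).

5

The coefficient of μ^2 of det(μI - L) is −trace(L).
trace(L) = (-11) + (52) + (-46) = -5, so the coefficient is 5.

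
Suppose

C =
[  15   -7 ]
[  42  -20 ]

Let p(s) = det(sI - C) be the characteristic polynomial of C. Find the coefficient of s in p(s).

The coefficient of s of det(sI - C) is −trace(C).
trace(C) = (15) + (-20) = -5, so the coefficient is 5.

5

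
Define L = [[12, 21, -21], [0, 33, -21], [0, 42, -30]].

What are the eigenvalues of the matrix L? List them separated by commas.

-9, 12, 12

The characteristic polynomial is p(t) = det(tI - L).
Cofactor expansion gives p(t) = t^3 - 15t^2 - 72t + 1296.
Rational-root test: t = -9 gives p(-9) = 0.
Dividing by (t + 9) leaves t^2 - 24t + 144.
The quadratic factor is (t - 12)^2.
Eigenvalues: -9, 12, 12.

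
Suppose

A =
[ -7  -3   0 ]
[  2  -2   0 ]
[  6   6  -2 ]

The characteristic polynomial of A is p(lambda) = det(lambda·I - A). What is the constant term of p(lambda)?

40

p(lambda) = lambda^3 + 11·lambda^2 + 38·lambda + 40.
The constant term is 40.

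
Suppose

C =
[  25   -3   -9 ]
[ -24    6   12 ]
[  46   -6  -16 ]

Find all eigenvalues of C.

2, 6, 7

Set up det(λI - C) = 0.
Cofactor expansion gives p(λ) = λ^3 - 15λ^2 + 68λ - 84.
Rational-root test: λ = 6 gives p(6) = 0.
Dividing by (λ - 6) leaves λ^2 - 9λ + 14.
The quadratic factors as (λ - 2)·(λ - 7).
Eigenvalues: 2, 6, 7.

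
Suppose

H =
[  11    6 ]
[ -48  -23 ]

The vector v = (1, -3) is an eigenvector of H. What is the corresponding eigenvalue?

-7

Compute Hv: H·(1, -3) = (-7, 21).
Since Hv = λv, compare component 1: -7 = λ·1, so λ = -7.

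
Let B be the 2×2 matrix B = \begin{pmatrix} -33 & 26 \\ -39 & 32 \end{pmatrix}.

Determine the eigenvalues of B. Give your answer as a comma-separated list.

-7, 6

det(B - λI) = (-33 - λ)(32 - λ) - (26)·(-39) = λ^2 + λ - 42.
This factors as (λ + 7)·(λ - 6) = 0.
Eigenvalues: -7, 6.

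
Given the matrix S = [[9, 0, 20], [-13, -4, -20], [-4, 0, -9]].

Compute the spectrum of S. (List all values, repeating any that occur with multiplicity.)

-4, -1, 1

Compute the characteristic polynomial p(lambda) = det(lambda·I - S).
Expanding the 3×3 determinant: p(lambda) = lambda^3 + 4·lambda^2 - lambda - 4.
Try lambda = -4: p(-4) = 0, so -4 is a root.
Dividing by (lambda + 4) leaves lambda^2 - 1.
The quadratic factors as (lambda + 1)·(lambda - 1).
Eigenvalues: -4, -1, 1.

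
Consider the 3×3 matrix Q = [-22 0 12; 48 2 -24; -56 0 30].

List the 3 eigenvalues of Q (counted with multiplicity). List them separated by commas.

The characteristic polynomial is p(r) = det(rI - Q).
Expanding the 3×3 determinant: p(r) = r^3 - 10r^2 + 28r - 24.
Try r = 6: p(6) = 0, so 6 is a root.
Dividing by (r - 6) leaves r^2 - 4r + 4.
The quadratic factor is (r - 2)^2.
Eigenvalues: 2, 2, 6.

2, 2, 6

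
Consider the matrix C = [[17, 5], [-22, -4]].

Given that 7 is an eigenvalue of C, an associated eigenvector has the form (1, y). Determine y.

We need (C - 7I)v = 0.
C - 7I = [[10, 5], [-22, -11]].
Row 1: (10)·1 + (5)·y = 0
Row 2: (-22)·1 + (-11)·y = 0
Solving gives y = -2.
Check: C·(1, -2) = (7, -14) = 7·(1, -2).

-2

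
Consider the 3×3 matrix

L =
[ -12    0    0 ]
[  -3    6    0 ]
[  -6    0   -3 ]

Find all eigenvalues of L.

-12, -3, 6

L is lower triangular, so its eigenvalues are the diagonal entries.
Diagonal: -12, 6, -3.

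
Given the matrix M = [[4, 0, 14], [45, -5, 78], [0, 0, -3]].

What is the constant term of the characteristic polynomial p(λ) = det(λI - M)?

-60

p(0) = det(0·I − M) = det(−M) = (−1)^3·det(M).
det(M) = 60, so p(0) = -60.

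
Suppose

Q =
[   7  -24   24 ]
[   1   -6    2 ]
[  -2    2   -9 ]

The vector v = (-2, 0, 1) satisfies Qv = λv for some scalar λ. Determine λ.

-5

Compute Qv: Q·(-2, 0, 1) = (10, 0, -5).
Since Qv = λv, compare component 1: 10 = λ·-2, so λ = -5.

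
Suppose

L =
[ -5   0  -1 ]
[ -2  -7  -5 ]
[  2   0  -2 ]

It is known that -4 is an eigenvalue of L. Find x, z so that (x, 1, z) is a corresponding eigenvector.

1, -1

We need (L + 4I)v = 0.
L + 4I = [[-1, 0, -1], [-2, -3, -5], [2, 0, 2]].
Row 1: (-1)·x + (0)·1 + (-1)·z = 0
Row 2: (-2)·x + (-3)·1 + (-5)·z = 0
Row 3: (2)·x + (0)·1 + (2)·z = 0
Solving gives x = 1, z = -1.
Check: L·(1, 1, -1) = (-4, -4, 4) = -4·(1, 1, -1).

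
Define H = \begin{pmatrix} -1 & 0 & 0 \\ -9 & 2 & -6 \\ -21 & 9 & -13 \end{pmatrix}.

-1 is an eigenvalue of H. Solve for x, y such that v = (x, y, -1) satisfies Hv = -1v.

We need (H + 1I)v = 0.
H + 1I = [[0, 0, 0], [-9, 3, -6], [-21, 9, -12]].
Row 1: (0)·x + (0)·y + (0)·-1 = 0
Row 2: (-9)·x + (3)·y + (-6)·-1 = 0
Row 3: (-21)·x + (9)·y + (-12)·-1 = 0
Solving gives x = 1, y = 1.
Check: H·(1, 1, -1) = (-1, -1, 1) = -1·(1, 1, -1).

1, 1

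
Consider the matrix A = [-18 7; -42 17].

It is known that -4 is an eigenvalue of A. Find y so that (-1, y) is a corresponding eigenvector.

We need (A + 4I)v = 0.
A + 4I = [[-14, 7], [-42, 21]].
Row 1: (-14)·-1 + (7)·y = 0
Row 2: (-42)·-1 + (21)·y = 0
Solving gives y = -2.
Check: A·(-1, -2) = (4, 8) = -4·(-1, -2).

-2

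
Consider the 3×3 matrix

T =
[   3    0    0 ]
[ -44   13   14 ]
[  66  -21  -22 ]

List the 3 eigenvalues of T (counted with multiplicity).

-8, -1, 3

The characteristic polynomial is p(λ) = det(λI - T).
Expanding along the first row, p(λ) = λ^3 + 6λ^2 - 19λ - 24.
Rational-root test: λ = -1 gives p(-1) = 0.
Factor out (λ + 1): p(λ) = (λ + 1)·(λ^2 + 5λ - 24).
The quadratic factors as (λ + 8)·(λ - 3).
Eigenvalues: -8, -1, 3.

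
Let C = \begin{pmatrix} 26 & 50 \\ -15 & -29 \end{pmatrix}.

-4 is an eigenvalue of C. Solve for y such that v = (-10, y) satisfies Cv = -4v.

We need (C + 4I)v = 0.
C + 4I = [[30, 50], [-15, -25]].
Row 1: (30)·-10 + (50)·y = 0
Row 2: (-15)·-10 + (-25)·y = 0
Solving gives y = 6.
Check: C·(-10, 6) = (40, -24) = -4·(-10, 6).

6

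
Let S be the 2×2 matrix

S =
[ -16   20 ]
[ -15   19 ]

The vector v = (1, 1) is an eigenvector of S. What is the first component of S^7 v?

First find the eigenvalue: Sv = (4, 4) = 4·(1, 1), so λ = 4.
Then S^7 v = λ^7·v = 4^7·(1, 1) = 16384·(1, 1) = (16384, 16384).

16384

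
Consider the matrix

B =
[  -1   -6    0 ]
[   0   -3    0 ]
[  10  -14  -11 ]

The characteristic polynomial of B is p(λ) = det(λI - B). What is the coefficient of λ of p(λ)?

p(λ) = λ^3 + 15λ^2 + 47λ + 33.
The coefficient of λ is 47.

47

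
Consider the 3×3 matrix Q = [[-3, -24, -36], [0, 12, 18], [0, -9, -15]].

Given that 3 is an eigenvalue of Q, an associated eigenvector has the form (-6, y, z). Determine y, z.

We need (Q - 3I)v = 0.
Q - 3I = [[-6, -24, -36], [0, 9, 18], [0, -9, -18]].
Row 1: (-6)·-6 + (-24)·y + (-36)·z = 0
Row 2: (0)·-6 + (9)·y + (18)·z = 0
Row 3: (0)·-6 + (-9)·y + (-18)·z = 0
Solving gives y = 6, z = -3.
Check: Q·(-6, 6, -3) = (-18, 18, -9) = 3·(-6, 6, -3).

6, -3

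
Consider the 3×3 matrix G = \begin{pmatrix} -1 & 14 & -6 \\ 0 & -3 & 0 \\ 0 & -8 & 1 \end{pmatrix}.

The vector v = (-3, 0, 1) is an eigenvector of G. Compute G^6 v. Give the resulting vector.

(-3, 0, 1)

First find the eigenvalue: Gv = (-3, 0, 1) = 1·(-3, 0, 1), so λ = 1.
Then G^6 v = λ^6·v = 1^6·(-3, 0, 1) = 1·(-3, 0, 1) = (-3, 0, 1).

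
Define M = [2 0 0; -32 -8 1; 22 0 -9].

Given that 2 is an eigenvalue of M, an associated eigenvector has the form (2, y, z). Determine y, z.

-6, 4

We need (M - 2I)v = 0.
M - 2I = [[0, 0, 0], [-32, -10, 1], [22, 0, -11]].
Row 1: (0)·2 + (0)·y + (0)·z = 0
Row 2: (-32)·2 + (-10)·y + (1)·z = 0
Row 3: (22)·2 + (0)·y + (-11)·z = 0
Solving gives y = -6, z = 4.
Check: M·(2, -6, 4) = (4, -12, 8) = 2·(2, -6, 4).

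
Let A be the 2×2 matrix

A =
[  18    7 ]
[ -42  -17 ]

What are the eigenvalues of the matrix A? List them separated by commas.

det(A - λI) = (18 - λ)(-17 - λ) - (7)·(-42) = λ^2 - λ - 12.
This factors as (λ + 3)·(λ - 4) = 0.
Eigenvalues: -3, 4.

-3, 4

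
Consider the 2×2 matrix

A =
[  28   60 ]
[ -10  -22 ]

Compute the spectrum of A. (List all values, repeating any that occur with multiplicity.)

det(A - sI) = (28 - s)(-22 - s) - (60)·(-10) = s^2 - 6s - 16.
This factors as (s + 2)·(s - 8) = 0.
Eigenvalues: -2, 8.

-2, 8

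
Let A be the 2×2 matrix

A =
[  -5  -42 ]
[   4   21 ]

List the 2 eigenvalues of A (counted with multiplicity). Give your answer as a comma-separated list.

7, 9

det(A - μI) = (-5 - μ)(21 - μ) - (-42)·(4) = μ^2 - 16μ + 63.
This factors as (μ - 7)·(μ - 9) = 0.
Eigenvalues: 7, 9.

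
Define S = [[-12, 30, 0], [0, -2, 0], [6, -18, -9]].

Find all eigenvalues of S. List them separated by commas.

Set up det(tI - S) = 0.
Expanding along the first row, p(t) = t^3 + 23t^2 + 150t + 216.
Try t = -2: p(-2) = 0, so -2 is a root.
Factor out (t + 2): p(t) = (t + 2)·(t^2 + 21t + 108).
The quadratic factors as (t + 12)·(t + 9).
Eigenvalues: -12, -9, -2.

-12, -9, -2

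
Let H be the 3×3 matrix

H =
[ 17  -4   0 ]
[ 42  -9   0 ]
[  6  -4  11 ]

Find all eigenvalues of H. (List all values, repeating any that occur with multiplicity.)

3, 5, 11

The characteristic polynomial is p(lambda) = det(lambda·I - H).
Expanding along the first row, p(lambda) = lambda^3 - 19·lambda^2 + 103·lambda - 165.
Since p(3) = 0, lambda = 3 is a root.
Dividing by (lambda - 3) leaves lambda^2 - 16·lambda + 55.
The quadratic factors as (lambda - 5)·(lambda - 11).
Eigenvalues: 3, 5, 11.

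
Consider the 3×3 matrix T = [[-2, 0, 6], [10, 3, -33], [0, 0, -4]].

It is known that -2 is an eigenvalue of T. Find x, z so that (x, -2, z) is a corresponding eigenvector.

1, 0

We need (T + 2I)v = 0.
T + 2I = [[0, 0, 6], [10, 5, -33], [0, 0, -2]].
Row 1: (0)·x + (0)·-2 + (6)·z = 0
Row 2: (10)·x + (5)·-2 + (-33)·z = 0
Row 3: (0)·x + (0)·-2 + (-2)·z = 0
Solving gives x = 1, z = 0.
Check: T·(1, -2, 0) = (-2, 4, 0) = -2·(1, -2, 0).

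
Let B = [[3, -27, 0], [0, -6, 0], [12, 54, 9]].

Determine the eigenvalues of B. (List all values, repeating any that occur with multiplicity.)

-6, 3, 9

The characteristic polynomial is p(lambda) = det(lambda·I - B).
Expanding along the first row, p(lambda) = lambda^3 - 6·lambda^2 - 45·lambda + 162.
Rational-root test: lambda = 9 gives p(9) = 0.
Dividing by (lambda - 9) leaves lambda^2 + 3·lambda - 18.
The quadratic factors as (lambda + 6)·(lambda - 3).
Eigenvalues: -6, 3, 9.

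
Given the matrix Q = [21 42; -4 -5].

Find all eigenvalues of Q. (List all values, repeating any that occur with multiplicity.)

7, 9

det(Q - lambda·I) = (21 - lambda)(-5 - lambda) - (42)·(-4) = lambda^2 - 16·lambda + 63.
This factors as (lambda - 7)·(lambda - 9) = 0.
Eigenvalues: 7, 9.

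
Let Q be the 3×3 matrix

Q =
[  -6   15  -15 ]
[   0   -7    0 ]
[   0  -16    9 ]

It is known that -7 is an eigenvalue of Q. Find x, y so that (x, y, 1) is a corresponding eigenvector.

0, 1

We need (Q + 7I)v = 0.
Q + 7I = [[1, 15, -15], [0, 0, 0], [0, -16, 16]].
Row 1: (1)·x + (15)·y + (-15)·1 = 0
Row 2: (0)·x + (0)·y + (0)·1 = 0
Row 3: (0)·x + (-16)·y + (16)·1 = 0
Solving gives x = 0, y = 1.
Check: Q·(0, 1, 1) = (0, -7, -7) = -7·(0, 1, 1).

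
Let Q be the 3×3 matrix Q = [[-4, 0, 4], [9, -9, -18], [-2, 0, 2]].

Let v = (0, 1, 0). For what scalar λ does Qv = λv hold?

-9

Compute Qv: Q·(0, 1, 0) = (0, -9, 0).
Since Qv = λv, compare component 2: -9 = λ·1, so λ = -9.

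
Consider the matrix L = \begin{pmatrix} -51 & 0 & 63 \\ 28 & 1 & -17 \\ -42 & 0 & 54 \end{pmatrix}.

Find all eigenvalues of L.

-9, 1, 12

The characteristic polynomial is p(r) = det(rI - L).
Expanding the 3×3 determinant: p(r) = r^3 - 4r^2 - 105r + 108.
Since p(-9) = 0, r = -9 is a root.
Factor out (r + 9): p(r) = (r + 9)·(r^2 - 13r + 12).
The quadratic factors as (r - 1)·(r - 12).
Eigenvalues: -9, 1, 12.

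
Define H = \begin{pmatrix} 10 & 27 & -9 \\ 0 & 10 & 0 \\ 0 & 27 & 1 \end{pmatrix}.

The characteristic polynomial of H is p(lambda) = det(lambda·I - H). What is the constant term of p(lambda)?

-100

p(lambda) = lambda^3 - 21·lambda^2 + 120·lambda - 100.
The constant term is -100.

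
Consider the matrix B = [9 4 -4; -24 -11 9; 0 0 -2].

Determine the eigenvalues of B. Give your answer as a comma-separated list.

-3, -2, 1

Compute the characteristic polynomial p(μ) = det(μI - B).
Expanding the 3×3 determinant: p(μ) = μ^3 + 4μ^2 + μ - 6.
Try μ = -2: p(-2) = 0, so -2 is a root.
Factor out (μ + 2): p(μ) = (μ + 2)·(μ^2 + 2μ - 3).
The quadratic factors as (μ + 3)·(μ - 1).
Eigenvalues: -3, -2, 1.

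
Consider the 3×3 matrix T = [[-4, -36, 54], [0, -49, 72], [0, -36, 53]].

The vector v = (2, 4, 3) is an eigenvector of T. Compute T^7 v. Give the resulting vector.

(156250, 312500, 234375)

First find the eigenvalue: Tv = (10, 20, 15) = 5·(2, 4, 3), so λ = 5.
Then T^7 v = λ^7·v = 5^7·(2, 4, 3) = 78125·(2, 4, 3) = (156250, 312500, 234375).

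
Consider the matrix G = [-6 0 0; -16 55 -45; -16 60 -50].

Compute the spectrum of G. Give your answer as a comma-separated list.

-6, -5, 10

Compute the characteristic polynomial p(t) = det(tI - G).
Expanding the 3×3 determinant: p(t) = t^3 + t^2 - 80t - 300.
Since p(-6) = 0, t = -6 is a root.
Factor out (t + 6): p(t) = (t + 6)·(t^2 - 5t - 50).
The quadratic factors as (t + 5)·(t - 10).
Eigenvalues: -6, -5, 10.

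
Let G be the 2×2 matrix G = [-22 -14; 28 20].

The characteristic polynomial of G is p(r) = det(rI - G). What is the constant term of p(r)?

p(r) = r^2 + 2r - 48.
The constant term is -48.

-48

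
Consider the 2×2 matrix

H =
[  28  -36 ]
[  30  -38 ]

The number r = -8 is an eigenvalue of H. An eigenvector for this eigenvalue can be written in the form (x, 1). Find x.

We need (H + 8I)v = 0.
H + 8I = [[36, -36], [30, -30]].
Row 1: (36)·x + (-36)·1 = 0
Row 2: (30)·x + (-30)·1 = 0
Solving gives x = 1.
Check: H·(1, 1) = (-8, -8) = -8·(1, 1).

1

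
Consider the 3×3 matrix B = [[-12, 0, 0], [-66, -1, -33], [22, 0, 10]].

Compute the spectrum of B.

-12, -1, 10

Set up det(sI - B) = 0.
Expanding along the first row, p(s) = s^3 + 3s^2 - 118s - 120.
Since p(10) = 0, s = 10 is a root.
Dividing by (s - 10) leaves s^2 + 13s + 12.
The quadratic factors as (s + 12)·(s + 1).
Eigenvalues: -12, -1, 10.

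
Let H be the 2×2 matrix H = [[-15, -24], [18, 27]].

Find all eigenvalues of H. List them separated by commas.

det(H - rI) = (-15 - r)(27 - r) - (-24)·(18) = r^2 - 12r + 27.
This factors as (r - 3)·(r - 9) = 0.
Eigenvalues: 3, 9.

3, 9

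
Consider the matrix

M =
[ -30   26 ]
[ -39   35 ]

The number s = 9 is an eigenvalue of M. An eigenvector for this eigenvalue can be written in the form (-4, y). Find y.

We need (M - 9I)v = 0.
M - 9I = [[-39, 26], [-39, 26]].
Row 1: (-39)·-4 + (26)·y = 0
Row 2: (-39)·-4 + (26)·y = 0
Solving gives y = -6.
Check: M·(-4, -6) = (-36, -54) = 9·(-4, -6).

-6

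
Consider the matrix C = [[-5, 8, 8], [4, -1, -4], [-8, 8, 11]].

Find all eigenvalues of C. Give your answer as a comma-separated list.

-1, 3, 3

Set up det(sI - C) = 0.
Expanding the 3×3 determinant: p(s) = s^3 - 5s^2 + 3s + 9.
Since p(3) = 0, s = 3 is a root.
Dividing by (s - 3) leaves s^2 - 2s - 3.
The quadratic factors as (s + 1)·(s - 3).
Eigenvalues: -1, 3, 3.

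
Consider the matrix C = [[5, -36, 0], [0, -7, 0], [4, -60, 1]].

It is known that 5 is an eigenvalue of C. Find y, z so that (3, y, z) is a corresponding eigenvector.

0, 3

We need (C - 5I)v = 0.
C - 5I = [[0, -36, 0], [0, -12, 0], [4, -60, -4]].
Row 1: (0)·3 + (-36)·y + (0)·z = 0
Row 2: (0)·3 + (-12)·y + (0)·z = 0
Row 3: (4)·3 + (-60)·y + (-4)·z = 0
Solving gives y = 0, z = 3.
Check: C·(3, 0, 3) = (15, 0, 15) = 5·(3, 0, 3).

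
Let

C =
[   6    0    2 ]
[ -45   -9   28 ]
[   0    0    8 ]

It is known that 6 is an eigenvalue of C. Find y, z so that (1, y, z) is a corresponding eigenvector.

-3, 0

We need (C - 6I)v = 0.
C - 6I = [[0, 0, 2], [-45, -15, 28], [0, 0, 2]].
Row 1: (0)·1 + (0)·y + (2)·z = 0
Row 2: (-45)·1 + (-15)·y + (28)·z = 0
Row 3: (0)·1 + (0)·y + (2)·z = 0
Solving gives y = -3, z = 0.
Check: C·(1, -3, 0) = (6, -18, 0) = 6·(1, -3, 0).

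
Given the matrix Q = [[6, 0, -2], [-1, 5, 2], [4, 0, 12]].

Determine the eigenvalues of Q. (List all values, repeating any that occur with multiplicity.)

Set up det(λI - Q) = 0.
Expanding the 3×3 determinant: p(λ) = λ^3 - 23λ^2 + 170λ - 400.
Since p(5) = 0, λ = 5 is a root.
Dividing by (λ - 5) leaves λ^2 - 18λ + 80.
The quadratic factors as (λ - 8)·(λ - 10).
Eigenvalues: 5, 8, 10.

5, 8, 10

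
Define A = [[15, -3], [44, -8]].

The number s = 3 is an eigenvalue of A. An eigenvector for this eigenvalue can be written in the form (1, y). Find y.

4

We need (A - 3I)v = 0.
A - 3I = [[12, -3], [44, -11]].
Row 1: (12)·1 + (-3)·y = 0
Row 2: (44)·1 + (-11)·y = 0
Solving gives y = 4.
Check: A·(1, 4) = (3, 12) = 3·(1, 4).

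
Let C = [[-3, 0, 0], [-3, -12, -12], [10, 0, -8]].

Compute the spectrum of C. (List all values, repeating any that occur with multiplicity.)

-12, -8, -3

Set up det(sI - C) = 0.
Expanding along the first row, p(s) = s^3 + 23s^2 + 156s + 288.
Try s = -8: p(-8) = 0, so -8 is a root.
Factor out (s + 8): p(s) = (s + 8)·(s^2 + 15s + 36).
The quadratic factors as (s + 12)·(s + 3).
Eigenvalues: -12, -8, -3.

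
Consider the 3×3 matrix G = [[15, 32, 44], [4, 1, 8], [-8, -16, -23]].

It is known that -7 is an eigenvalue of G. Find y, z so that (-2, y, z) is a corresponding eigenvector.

We need (G + 7I)v = 0.
G + 7I = [[22, 32, 44], [4, 8, 8], [-8, -16, -16]].
Row 1: (22)·-2 + (32)·y + (44)·z = 0
Row 2: (4)·-2 + (8)·y + (8)·z = 0
Row 3: (-8)·-2 + (-16)·y + (-16)·z = 0
Solving gives y = 0, z = 1.
Check: G·(-2, 0, 1) = (14, 0, -7) = -7·(-2, 0, 1).

0, 1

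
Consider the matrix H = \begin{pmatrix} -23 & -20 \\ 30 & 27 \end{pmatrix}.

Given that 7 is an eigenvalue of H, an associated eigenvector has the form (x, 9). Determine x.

We need (H - 7I)v = 0.
H - 7I = [[-30, -20], [30, 20]].
Row 1: (-30)·x + (-20)·9 = 0
Row 2: (30)·x + (20)·9 = 0
Solving gives x = -6.
Check: H·(-6, 9) = (-42, 63) = 7·(-6, 9).

-6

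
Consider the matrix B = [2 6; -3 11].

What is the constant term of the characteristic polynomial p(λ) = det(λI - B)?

40

p(0) = det(0·I − B) = det(−B) = (−1)^2·det(B).
det(B) = 40, so p(0) = 40.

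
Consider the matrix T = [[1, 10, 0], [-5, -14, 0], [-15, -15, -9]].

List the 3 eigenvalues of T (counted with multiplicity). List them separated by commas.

Set up det(λI - T) = 0.
Expanding the 3×3 determinant: p(λ) = λ^3 + 22λ^2 + 153λ + 324.
Since p(-4) = 0, λ = -4 is a root.
Factor out (λ + 4): p(λ) = (λ + 4)·(λ^2 + 18λ + 81).
The quadratic factor is (λ + 9)^2.
Eigenvalues: -9, -9, -4.

-9, -9, -4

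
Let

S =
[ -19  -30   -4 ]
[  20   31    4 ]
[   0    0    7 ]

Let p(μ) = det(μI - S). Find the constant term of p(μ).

p(μ) = μ^3 - 19μ^2 + 95μ - 77.
The constant term is -77.

-77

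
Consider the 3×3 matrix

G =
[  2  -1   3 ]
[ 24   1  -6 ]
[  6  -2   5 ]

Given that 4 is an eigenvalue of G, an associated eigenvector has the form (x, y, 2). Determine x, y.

1, 4

We need (G - 4I)v = 0.
G - 4I = [[-2, -1, 3], [24, -3, -6], [6, -2, 1]].
Row 1: (-2)·x + (-1)·y + (3)·2 = 0
Row 2: (24)·x + (-3)·y + (-6)·2 = 0
Row 3: (6)·x + (-2)·y + (1)·2 = 0
Solving gives x = 1, y = 4.
Check: G·(1, 4, 2) = (4, 16, 8) = 4·(1, 4, 2).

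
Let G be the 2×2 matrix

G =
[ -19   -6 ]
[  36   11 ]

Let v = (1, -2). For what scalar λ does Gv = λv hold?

Compute Gv: G·(1, -2) = (-7, 14).
Since Gv = λv, compare component 1: -7 = λ·1, so λ = -7.

-7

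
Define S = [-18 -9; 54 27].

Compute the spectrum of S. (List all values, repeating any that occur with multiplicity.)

det(S - sI) = (-18 - s)(27 - s) - (-9)·(54) = s^2 - 9s.
This factors as s·(s - 9) = 0.
Eigenvalues: 0, 9.

0, 9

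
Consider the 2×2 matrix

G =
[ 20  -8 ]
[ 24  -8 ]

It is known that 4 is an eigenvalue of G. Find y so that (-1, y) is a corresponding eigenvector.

We need (G - 4I)v = 0.
G - 4I = [[16, -8], [24, -12]].
Row 1: (16)·-1 + (-8)·y = 0
Row 2: (24)·-1 + (-12)·y = 0
Solving gives y = -2.
Check: G·(-1, -2) = (-4, -8) = 4·(-1, -2).

-2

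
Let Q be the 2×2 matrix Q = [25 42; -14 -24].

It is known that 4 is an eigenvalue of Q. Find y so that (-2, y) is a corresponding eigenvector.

We need (Q - 4I)v = 0.
Q - 4I = [[21, 42], [-14, -28]].
Row 1: (21)·-2 + (42)·y = 0
Row 2: (-14)·-2 + (-28)·y = 0
Solving gives y = 1.
Check: Q·(-2, 1) = (-8, 4) = 4·(-2, 1).

1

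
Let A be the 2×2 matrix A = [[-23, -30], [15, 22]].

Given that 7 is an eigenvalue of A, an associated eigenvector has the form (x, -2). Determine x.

We need (A - 7I)v = 0.
A - 7I = [[-30, -30], [15, 15]].
Row 1: (-30)·x + (-30)·-2 = 0
Row 2: (15)·x + (15)·-2 = 0
Solving gives x = 2.
Check: A·(2, -2) = (14, -14) = 7·(2, -2).

2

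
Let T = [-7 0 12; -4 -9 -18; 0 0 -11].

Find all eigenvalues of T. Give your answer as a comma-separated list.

Set up det(sI - T) = 0.
Cofactor expansion gives p(s) = s^3 + 27s^2 + 239s + 693.
Try s = -7: p(-7) = 0, so -7 is a root.
Factor out (s + 7): p(s) = (s + 7)·(s^2 + 20s + 99).
The quadratic factors as (s + 11)·(s + 9).
Eigenvalues: -11, -9, -7.

-11, -9, -7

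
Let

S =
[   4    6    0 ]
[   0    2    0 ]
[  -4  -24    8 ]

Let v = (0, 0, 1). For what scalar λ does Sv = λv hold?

Compute Sv: S·(0, 0, 1) = (0, 0, 8).
Since Sv = λv, compare component 3: 8 = λ·1, so λ = 8.

8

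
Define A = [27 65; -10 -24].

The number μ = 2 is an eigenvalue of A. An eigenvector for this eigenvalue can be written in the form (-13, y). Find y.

We need (A - 2I)v = 0.
A - 2I = [[25, 65], [-10, -26]].
Row 1: (25)·-13 + (65)·y = 0
Row 2: (-10)·-13 + (-26)·y = 0
Solving gives y = 5.
Check: A·(-13, 5) = (-26, 10) = 2·(-13, 5).

5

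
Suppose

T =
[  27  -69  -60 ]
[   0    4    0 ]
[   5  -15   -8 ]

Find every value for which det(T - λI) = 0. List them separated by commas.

4, 7, 12

Compute the characteristic polynomial p(t) = det(tI - T).
Expanding the 3×3 determinant: p(t) = t^3 - 23t^2 + 160t - 336.
Rational-root test: t = 4 gives p(4) = 0.
Dividing by (t - 4) leaves t^2 - 19t + 84.
The quadratic factors as (t - 7)·(t - 12).
Eigenvalues: 4, 7, 12.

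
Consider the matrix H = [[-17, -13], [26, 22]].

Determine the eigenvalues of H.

det(H - λI) = (-17 - λ)(22 - λ) - (-13)·(26) = λ^2 - 5λ - 36.
This factors as (λ + 4)·(λ - 9) = 0.
Eigenvalues: -4, 9.

-4, 9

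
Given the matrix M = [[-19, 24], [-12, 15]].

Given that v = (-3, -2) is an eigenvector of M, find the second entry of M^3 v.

54

First find the eigenvalue: Mv = (9, 6) = -3·(-3, -2), so λ = -3.
Then M^3 v = λ^3·v = (-3)^3·(-3, -2) = -27·(-3, -2) = (81, 54).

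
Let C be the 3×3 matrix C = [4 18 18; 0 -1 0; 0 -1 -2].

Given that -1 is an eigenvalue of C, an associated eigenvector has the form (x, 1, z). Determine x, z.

0, -1

We need (C + 1I)v = 0.
C + 1I = [[5, 18, 18], [0, 0, 0], [0, -1, -1]].
Row 1: (5)·x + (18)·1 + (18)·z = 0
Row 2: (0)·x + (0)·1 + (0)·z = 0
Row 3: (0)·x + (-1)·1 + (-1)·z = 0
Solving gives x = 0, z = -1.
Check: C·(0, 1, -1) = (0, -1, 1) = -1·(0, 1, -1).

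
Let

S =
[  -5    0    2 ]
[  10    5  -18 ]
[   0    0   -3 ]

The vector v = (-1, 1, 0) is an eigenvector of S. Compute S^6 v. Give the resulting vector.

First find the eigenvalue: Sv = (5, -5, 0) = -5·(-1, 1, 0), so λ = -5.
Then S^6 v = λ^6·v = (-5)^6·(-1, 1, 0) = 15625·(-1, 1, 0) = (-15625, 15625, 0).

(-15625, 15625, 0)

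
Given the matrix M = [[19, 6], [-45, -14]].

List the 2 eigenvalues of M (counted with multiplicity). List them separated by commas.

det(M - lambda·I) = (19 - lambda)(-14 - lambda) - (6)·(-45) = lambda^2 - 5·lambda + 4.
This factors as (lambda - 1)·(lambda - 4) = 0.
Eigenvalues: 1, 4.

1, 4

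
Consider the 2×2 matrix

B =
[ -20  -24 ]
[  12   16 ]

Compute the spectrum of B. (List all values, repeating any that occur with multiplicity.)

det(B - λI) = (-20 - λ)(16 - λ) - (-24)·(12) = λ^2 + 4λ - 32.
This factors as (λ + 8)·(λ - 4) = 0.
Eigenvalues: -8, 4.

-8, 4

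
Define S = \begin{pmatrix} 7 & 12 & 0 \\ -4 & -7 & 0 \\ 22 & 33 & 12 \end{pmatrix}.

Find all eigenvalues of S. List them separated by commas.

Set up det(lambda·I - S) = 0.
Expanding the 3×3 determinant: p(lambda) = lambda^3 - 12·lambda^2 - lambda + 12.
Since p(1) = 0, lambda = 1 is a root.
Factor out (lambda - 1): p(lambda) = (lambda - 1)·(lambda^2 - 11·lambda - 12).
The quadratic factors as (lambda + 1)·(lambda - 12).
Eigenvalues: -1, 1, 12.

-1, 1, 12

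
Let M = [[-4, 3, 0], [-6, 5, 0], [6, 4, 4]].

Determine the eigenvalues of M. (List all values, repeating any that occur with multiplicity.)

-1, 2, 4

The characteristic polynomial is p(t) = det(tI - M).
Cofactor expansion gives p(t) = t^3 - 5t^2 + 2t + 8.
Rational-root test: t = 2 gives p(2) = 0.
Factor out (t - 2): p(t) = (t - 2)·(t^2 - 3t - 4).
The quadratic factors as (t + 1)·(t - 4).
Eigenvalues: -1, 2, 4.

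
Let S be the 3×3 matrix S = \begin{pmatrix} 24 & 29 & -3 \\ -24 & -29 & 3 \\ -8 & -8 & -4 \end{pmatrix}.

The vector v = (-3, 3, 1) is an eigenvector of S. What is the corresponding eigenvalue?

Compute Sv: S·(-3, 3, 1) = (12, -12, -4).
Since Sv = λv, compare component 1: 12 = λ·-3, so λ = -4.

-4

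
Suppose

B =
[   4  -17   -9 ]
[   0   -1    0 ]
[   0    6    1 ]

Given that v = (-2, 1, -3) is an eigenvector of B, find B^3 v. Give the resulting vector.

First find the eigenvalue: Bv = (2, -1, 3) = -1·(-2, 1, -3), so λ = -1.
Then B^3 v = λ^3·v = (-1)^3·(-2, 1, -3) = -1·(-2, 1, -3) = (2, -1, 3).

(2, -1, 3)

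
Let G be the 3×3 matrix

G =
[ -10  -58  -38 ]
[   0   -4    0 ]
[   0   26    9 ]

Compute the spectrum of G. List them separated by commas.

Compute the characteristic polynomial p(μ) = det(μI - G).
Expanding the 3×3 determinant: p(μ) = μ^3 + 5μ^2 - 86μ - 360.
Rational-root test: μ = -4 gives p(-4) = 0.
Dividing by (μ + 4) leaves μ^2 + μ - 90.
The quadratic factors as (μ + 10)·(μ - 9).
Eigenvalues: -10, -4, 9.

-10, -4, 9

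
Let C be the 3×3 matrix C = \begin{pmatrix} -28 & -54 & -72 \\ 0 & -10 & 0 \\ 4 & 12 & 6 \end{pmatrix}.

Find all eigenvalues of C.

-12, -10, -10

The characteristic polynomial is p(μ) = det(μI - C).
Cofactor expansion gives p(μ) = μ^3 + 32μ^2 + 340μ + 1200.
Since p(-10) = 0, μ = -10 is a root.
Dividing by (μ + 10) leaves μ^2 + 22μ + 120.
The quadratic factors as (μ + 12)·(μ + 10).
Eigenvalues: -12, -10, -10.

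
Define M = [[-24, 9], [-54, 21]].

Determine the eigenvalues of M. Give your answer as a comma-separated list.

-6, 3

det(M - rI) = (-24 - r)(21 - r) - (9)·(-54) = r^2 + 3r - 18.
This factors as (r + 6)·(r - 3) = 0.
Eigenvalues: -6, 3.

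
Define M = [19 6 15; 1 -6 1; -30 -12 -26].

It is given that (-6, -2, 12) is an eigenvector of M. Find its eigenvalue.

Compute Mv: M·(-6, -2, 12) = (54, 18, -108).
Since Mv = λv, compare component 1: 54 = λ·-6, so λ = -9.

-9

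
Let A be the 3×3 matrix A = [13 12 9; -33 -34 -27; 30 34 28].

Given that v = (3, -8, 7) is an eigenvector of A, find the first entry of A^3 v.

24

First find the eigenvalue: Av = (6, -16, 14) = 2·(3, -8, 7), so λ = 2.
Then A^3 v = λ^3·v = 2^3·(3, -8, 7) = 8·(3, -8, 7) = (24, -64, 56).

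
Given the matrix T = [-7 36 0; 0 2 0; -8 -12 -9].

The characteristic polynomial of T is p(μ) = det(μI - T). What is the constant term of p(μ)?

-126

p(μ) = μ^3 + 14μ^2 + 31μ - 126.
The constant term is -126.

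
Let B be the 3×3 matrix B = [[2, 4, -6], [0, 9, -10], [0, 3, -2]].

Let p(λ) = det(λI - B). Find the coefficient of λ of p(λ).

p(λ) = λ^3 - 9λ^2 + 26λ - 24.
The coefficient of λ is 26.

26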